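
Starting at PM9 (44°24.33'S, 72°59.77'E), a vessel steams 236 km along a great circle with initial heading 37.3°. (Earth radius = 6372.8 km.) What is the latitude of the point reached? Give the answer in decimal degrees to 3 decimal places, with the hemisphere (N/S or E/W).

42.704°S

PM9: φ = -44.40550°, λ = +72.99617°
δ = d/R = 236/6372.8 = 0.037032 rad
φ₂ = arcsin(sin φ₁ cos δ + cos φ₁ sin δ cos θ)
   = arcsin(-0.69973·0.99931 + 0.71441·0.03702·0.79547) = -42.70407°
λ₂ = λ₁ + atan2(sin θ sin δ cos φ₁, cos δ − sin φ₁ sin φ₂) = 74.74573°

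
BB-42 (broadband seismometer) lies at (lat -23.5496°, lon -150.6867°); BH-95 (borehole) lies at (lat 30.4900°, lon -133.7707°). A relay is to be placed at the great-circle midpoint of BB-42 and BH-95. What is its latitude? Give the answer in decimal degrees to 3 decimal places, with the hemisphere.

3.508°N

Bx = cos φ₂ cos Δλ = 0.824433,  By = cos φ₂ sin Δλ = 0.250733
φₘ = atan2(sin φ₁ + sin φ₂, √((cos φ₁ + Bx)² + By²)) = 3.50823°
λₘ = λ₁ + atan2(By, cos φ₁ + Bx) = -142.49217°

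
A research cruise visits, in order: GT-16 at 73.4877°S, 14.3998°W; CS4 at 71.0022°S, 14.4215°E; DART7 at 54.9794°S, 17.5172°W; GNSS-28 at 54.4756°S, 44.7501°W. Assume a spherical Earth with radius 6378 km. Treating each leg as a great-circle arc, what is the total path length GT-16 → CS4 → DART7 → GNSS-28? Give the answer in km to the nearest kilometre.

5096 km

GT-16→CS4: c = 0.157655 rad, d = 1005.52 km
CS4→DART7: c = 0.368493 rad, d = 2350.25 km
DART7→GNSS-28: c = 0.272875 rad, d = 1740.40 km
Total = 1005.52 + 2350.25 + 1740.40 = 5096.17 km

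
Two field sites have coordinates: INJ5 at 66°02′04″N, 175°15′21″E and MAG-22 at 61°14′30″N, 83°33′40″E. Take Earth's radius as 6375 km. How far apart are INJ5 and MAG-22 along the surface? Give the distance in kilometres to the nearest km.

4152 km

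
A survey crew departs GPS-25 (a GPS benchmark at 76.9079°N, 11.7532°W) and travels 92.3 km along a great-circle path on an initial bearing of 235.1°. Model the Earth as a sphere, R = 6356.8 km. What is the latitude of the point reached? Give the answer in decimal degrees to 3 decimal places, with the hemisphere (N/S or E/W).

δ = d/R = 92.3/6356.8 = 0.014520 rad
φ₂ = arcsin(sin φ₁ cos δ + cos φ₁ sin δ cos θ)
   = arcsin(0.97401·0.99989 + 0.22652·0.01452·-0.57215) = 76.41507°
λ₂ = λ₁ + atan2(sin θ sin δ cos φ₁, cos δ − sin φ₁ sin φ₂) = -14.65918°

76.415°N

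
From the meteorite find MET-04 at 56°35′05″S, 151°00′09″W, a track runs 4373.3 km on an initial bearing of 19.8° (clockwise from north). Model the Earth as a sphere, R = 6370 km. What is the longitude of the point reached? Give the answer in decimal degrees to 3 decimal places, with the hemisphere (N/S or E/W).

137.917°W

MET-04: φ = -56.58472°, λ = -151.00250°
δ = d/R = 4373.3/6370 = 0.686546 rad
φ₂ = arcsin(sin φ₁ cos δ + cos φ₁ sin δ cos θ)
   = arcsin(-0.83470·0.77344 + 0.55070·0.63387·0.94088) = -18.49089°
λ₂ = λ₁ + atan2(sin θ sin δ cos φ₁, cos δ − sin φ₁ sin φ₂) = -137.91705°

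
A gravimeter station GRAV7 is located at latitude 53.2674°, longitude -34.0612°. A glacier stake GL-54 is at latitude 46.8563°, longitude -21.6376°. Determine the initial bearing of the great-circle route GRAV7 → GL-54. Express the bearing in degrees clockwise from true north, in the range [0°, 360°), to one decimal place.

Δλ = 12.4236°
y = sin Δλ · cos φ₂ = 0.147118
x = cos φ₁ sin φ₂ − sin φ₁ cos φ₂ cos Δλ = -0.098828
θ = atan2(y, x) = 123.8918° → 123.8918° (mod 360°)

123.9°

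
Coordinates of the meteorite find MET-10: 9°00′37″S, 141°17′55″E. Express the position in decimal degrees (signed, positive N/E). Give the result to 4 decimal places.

-9.0103°, +141.2986°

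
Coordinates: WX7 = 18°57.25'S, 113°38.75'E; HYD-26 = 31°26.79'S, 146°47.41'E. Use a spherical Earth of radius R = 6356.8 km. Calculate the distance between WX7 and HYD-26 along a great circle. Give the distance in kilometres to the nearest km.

WX7: φ = -18.95417°, λ = +113.64583°
HYD-26: φ = -31.44650°, λ = +146.79017°
Δφ = -12.4923°,  Δλ = 33.1443°
a = sin²(Δφ/2) + cos φ₁ cos φ₂ sin²(Δλ/2) = 0.077478
c = 2·arcsin(√a) = 0.564149 rad = 32.3234°
d = R·c = 6356.8 × 0.564149 = 3586.2 km

3586 km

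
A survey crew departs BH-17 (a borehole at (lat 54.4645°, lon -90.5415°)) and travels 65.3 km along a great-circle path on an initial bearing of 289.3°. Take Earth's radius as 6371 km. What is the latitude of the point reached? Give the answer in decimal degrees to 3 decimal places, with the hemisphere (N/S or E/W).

54.655°N

δ = d/R = 65.3/6371 = 0.010250 rad
φ₂ = arcsin(sin φ₁ cos δ + cos φ₁ sin δ cos θ)
   = arcsin(0.81376·0.99995 + 0.58121·0.01025·0.33051) = 54.65482°
λ₂ = λ₁ + atan2(sin θ sin δ cos φ₁, cos δ − sin φ₁ sin φ₂) = -91.49961°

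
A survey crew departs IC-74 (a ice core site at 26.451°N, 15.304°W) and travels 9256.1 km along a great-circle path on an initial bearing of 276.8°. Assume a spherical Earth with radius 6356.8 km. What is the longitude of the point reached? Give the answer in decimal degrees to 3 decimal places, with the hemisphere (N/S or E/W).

102.398°W

δ = d/R = 9256.1/6356.8 = 1.456094 rad
φ₂ = arcsin(sin φ₁ cos δ + cos φ₁ sin δ cos θ)
   = arcsin(0.44543·0.11445 + 0.89532·0.99343·0.11840) = 8.99176°
λ₂ = λ₁ + atan2(sin θ sin δ cos φ₁, cos δ − sin φ₁ sin φ₂) = -102.39796°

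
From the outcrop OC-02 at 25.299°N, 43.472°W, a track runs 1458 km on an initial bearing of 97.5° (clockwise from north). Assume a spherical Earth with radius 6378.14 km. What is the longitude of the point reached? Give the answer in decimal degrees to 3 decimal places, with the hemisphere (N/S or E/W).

29.353°W

δ = d/R = 1458/6378.14 = 0.228593 rad
φ₂ = arcsin(sin φ₁ cos δ + cos φ₁ sin δ cos θ)
   = arcsin(0.42734·0.97399 + 0.90409·0.22661·-0.13053) = 22.92239°
λ₂ = λ₁ + atan2(sin θ sin δ cos φ₁, cos δ − sin φ₁ sin φ₂) = -29.35331°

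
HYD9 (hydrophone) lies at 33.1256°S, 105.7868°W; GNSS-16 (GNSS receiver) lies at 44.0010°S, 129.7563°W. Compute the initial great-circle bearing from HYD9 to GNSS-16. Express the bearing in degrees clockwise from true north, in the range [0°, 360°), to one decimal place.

232.7°

Δλ = -23.9695°
y = sin Δλ · cos φ₂ = -0.292227
x = cos φ₁ sin φ₂ − sin φ₁ cos φ₂ cos Δλ = -0.222574
θ = atan2(y, x) = -127.2946° → 232.7054° (mod 360°)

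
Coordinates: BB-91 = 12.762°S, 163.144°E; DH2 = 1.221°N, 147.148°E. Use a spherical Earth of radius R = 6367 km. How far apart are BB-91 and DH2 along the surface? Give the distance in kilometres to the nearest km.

2351 km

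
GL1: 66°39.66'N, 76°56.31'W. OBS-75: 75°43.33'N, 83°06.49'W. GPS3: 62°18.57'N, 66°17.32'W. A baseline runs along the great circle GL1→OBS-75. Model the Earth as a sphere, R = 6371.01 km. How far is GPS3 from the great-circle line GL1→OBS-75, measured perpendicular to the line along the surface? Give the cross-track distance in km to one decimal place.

GL1: φ = +66.66100°, λ = -76.93850°
OBS-75: φ = +75.72217°, λ = -83.10817°
GPS3: φ = +62.30950°, λ = -66.28867°
δ₁₃ = central angle GL1→GPS3 = 0.110090 rad  (haversine)
θ₁₃ = bearing GL1→GPS3 = 128.588°,  θ₁₂ = bearing GL1→OBS-75 = 350.524°
dₓₜ = R·arcsin(sin δ₁₃ · sin(θ₁₃ − θ₁₂)) = 6371.01·arcsin(0.10987·sin(-221.936°)) = 468.214 km
|dₓₜ| = 468.214 km

468.2 km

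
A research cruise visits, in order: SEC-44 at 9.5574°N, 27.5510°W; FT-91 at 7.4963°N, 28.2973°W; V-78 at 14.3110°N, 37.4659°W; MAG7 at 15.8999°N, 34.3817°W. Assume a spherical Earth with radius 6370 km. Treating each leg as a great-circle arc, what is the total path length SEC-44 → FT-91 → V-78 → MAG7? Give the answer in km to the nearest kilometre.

1873 km

SEC-44→FT-91: c = 0.038210 rad, d = 243.39 km
FT-91→V-78: c = 0.196985 rad, d = 1254.79 km
V-78→MAG7: c = 0.058903 rad, d = 375.21 km
Total = 243.39 + 1254.79 + 375.21 = 1873.40 km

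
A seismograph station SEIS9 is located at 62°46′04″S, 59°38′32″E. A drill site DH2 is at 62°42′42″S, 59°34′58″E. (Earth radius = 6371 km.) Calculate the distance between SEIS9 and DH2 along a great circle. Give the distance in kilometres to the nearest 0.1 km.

SEIS9: φ = -62.76778°, λ = +59.64222°
DH2: φ = -62.71167°, λ = +59.58278°
Δφ = 0.0561°,  Δλ = -0.0594°
a = sin²(Δφ/2) + cos φ₁ cos φ₂ sin²(Δλ/2) = 0.000000
c = 2·arcsin(√a) = 0.001089 rad = 0.0624°
d = R·c = 6371 × 0.001089 = 6.9 km

6.9 km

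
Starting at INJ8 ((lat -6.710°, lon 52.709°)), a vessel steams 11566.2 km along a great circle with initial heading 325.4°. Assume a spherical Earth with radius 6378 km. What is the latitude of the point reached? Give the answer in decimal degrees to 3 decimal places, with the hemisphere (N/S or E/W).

55.248°N

δ = d/R = 11566.2/6378 = 1.813452 rad
φ₂ = arcsin(sin φ₁ cos δ + cos φ₁ sin δ cos θ)
   = arcsin(-0.11684·-0.24028 + 0.99315·0.97070·0.82314) = 55.24765°
λ₂ = λ₁ + atan2(sin θ sin δ cos φ₁, cos δ − sin φ₁ sin φ₂) = -52.05599°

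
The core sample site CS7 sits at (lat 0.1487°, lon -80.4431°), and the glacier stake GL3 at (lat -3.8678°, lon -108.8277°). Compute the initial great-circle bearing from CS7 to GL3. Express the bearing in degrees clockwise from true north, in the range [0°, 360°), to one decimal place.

Δλ = -28.3846°
y = sin Δλ · cos φ₂ = -0.474305
x = cos φ₁ sin φ₂ − sin φ₁ cos φ₂ cos Δλ = -0.069732
θ = atan2(y, x) = -98.3637° → 261.6363° (mod 360°)

261.6°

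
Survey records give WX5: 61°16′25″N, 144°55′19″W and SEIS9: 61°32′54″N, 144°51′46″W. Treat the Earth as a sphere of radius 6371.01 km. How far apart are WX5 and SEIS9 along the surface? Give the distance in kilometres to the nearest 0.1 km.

30.7 km

WX5: φ = +61.27361°, λ = -144.92194°
SEIS9: φ = +61.54833°, λ = -144.86278°
Δφ = 0.2747°,  Δλ = 0.0592°
a = sin²(Δφ/2) + cos φ₁ cos φ₂ sin²(Δλ/2) = 0.000006
c = 2·arcsin(√a) = 0.004820 rad = 0.2762°
d = R·c = 6371.01 × 0.004820 = 30.7 km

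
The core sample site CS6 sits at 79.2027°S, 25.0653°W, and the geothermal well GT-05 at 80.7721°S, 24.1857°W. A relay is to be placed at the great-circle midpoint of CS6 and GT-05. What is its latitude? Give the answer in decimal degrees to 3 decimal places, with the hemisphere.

Bx = cos φ₂ cos Δλ = 0.160343,  By = cos φ₂ sin Δλ = 0.002462
φₘ = atan2(sin φ₁ + sin φ₂, √((cos φ₁ + Bx)² + By²)) = -79.98769°
λₘ = λ₁ + atan2(By, cos φ₁ + Bx) = -24.65962°

79.988°S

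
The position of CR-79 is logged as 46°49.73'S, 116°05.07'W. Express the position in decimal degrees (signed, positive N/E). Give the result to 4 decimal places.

-46.8288°, -116.0845°

lat: 46.8288° S → -46.8288°
lon: 116.0845° W → -116.0845°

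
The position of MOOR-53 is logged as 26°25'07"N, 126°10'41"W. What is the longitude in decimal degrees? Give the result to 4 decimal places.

126° + 10′/60 + 41″/3600 = 126 + 0.16667 + 0.01139 = 126.1781°

126.1781°W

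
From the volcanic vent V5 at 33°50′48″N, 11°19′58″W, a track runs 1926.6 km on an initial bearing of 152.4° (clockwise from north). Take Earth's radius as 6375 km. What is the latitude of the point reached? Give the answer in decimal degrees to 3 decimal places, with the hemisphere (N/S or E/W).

V5: φ = +33.84667°, λ = -11.33278°
δ = d/R = 1926.6/6375 = 0.302212 rad
φ₂ = arcsin(sin φ₁ cos δ + cos φ₁ sin δ cos θ)
   = arcsin(0.55697·0.95468 + 0.83053·0.29763·-0.88620) = 18.22004°
λ₂ = λ₁ + atan2(sin θ sin δ cos φ₁, cos δ − sin φ₁ sin φ₂) = -2.98563°

18.220°N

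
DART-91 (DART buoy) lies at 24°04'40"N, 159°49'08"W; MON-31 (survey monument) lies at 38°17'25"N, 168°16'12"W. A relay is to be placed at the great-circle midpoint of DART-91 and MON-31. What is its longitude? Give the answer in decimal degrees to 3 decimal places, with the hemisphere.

163.725°W

DART-91: φ = +24.07778°, λ = -159.81889°
MON-31: φ = +38.29028°, λ = -168.27000°
Bx = cos φ₂ cos Δλ = 0.776359,  By = cos φ₂ sin Δλ = -0.115350
φₘ = atan2(sin φ₁ + sin φ₂, √((cos φ₁ + Bx)² + By²)) = 31.25276°
λₘ = λ₁ + atan2(By, cos φ₁ + Bx) = -163.72503°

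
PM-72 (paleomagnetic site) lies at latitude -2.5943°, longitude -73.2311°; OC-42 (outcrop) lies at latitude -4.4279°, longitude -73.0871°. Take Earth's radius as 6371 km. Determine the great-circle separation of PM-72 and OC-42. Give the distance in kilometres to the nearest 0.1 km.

Δφ = -1.8336°,  Δλ = 0.1440°
a = sin²(Δφ/2) + cos φ₁ cos φ₂ sin²(Δλ/2) = 0.000258
c = 2·arcsin(√a) = 0.032101 rad = 1.8392°
d = R·c = 6371 × 0.032101 = 204.5 km

204.5 km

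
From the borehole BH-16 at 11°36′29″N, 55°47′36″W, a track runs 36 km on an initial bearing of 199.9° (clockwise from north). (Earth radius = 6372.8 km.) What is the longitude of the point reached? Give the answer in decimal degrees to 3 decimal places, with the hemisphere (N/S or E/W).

BH-16: φ = +11.60806°, λ = -55.79333°
δ = d/R = 36/6372.8 = 0.005649 rad
φ₂ = arcsin(sin φ₁ cos δ + cos φ₁ sin δ cos θ)
   = arcsin(0.20122·0.99998 + 0.97955·0.00565·-0.94029) = 11.30370°
λ₂ = λ₁ + atan2(sin θ sin δ cos φ₁, cos δ − sin φ₁ sin φ₂) = -55.90568°

55.906°W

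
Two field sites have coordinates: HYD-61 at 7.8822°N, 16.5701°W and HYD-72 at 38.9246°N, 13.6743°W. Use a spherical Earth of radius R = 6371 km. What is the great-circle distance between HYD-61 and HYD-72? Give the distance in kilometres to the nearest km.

Δφ = 31.0424°,  Δλ = 2.8958°
a = sin²(Δφ/2) + cos φ₁ cos φ₂ sin²(Δλ/2) = 0.072099
c = 2·arcsin(√a) = 0.543697 rad = 31.1516°
d = R·c = 6371 × 0.543697 = 3463.9 km

3464 km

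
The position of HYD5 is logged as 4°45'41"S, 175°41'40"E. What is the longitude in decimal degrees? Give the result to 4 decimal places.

175.6944°E

175° + 41′/60 + 40″/3600 = 175 + 0.68333 + 0.01111 = 175.6944°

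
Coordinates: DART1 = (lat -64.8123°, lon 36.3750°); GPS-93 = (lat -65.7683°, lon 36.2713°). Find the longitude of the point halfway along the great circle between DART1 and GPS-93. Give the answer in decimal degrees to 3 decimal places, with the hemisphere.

36.324°E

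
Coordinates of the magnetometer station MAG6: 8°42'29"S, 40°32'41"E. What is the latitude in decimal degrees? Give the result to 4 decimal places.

8° + 42′/60 + 29″/3600 = 8 + 0.70000 + 0.00806 = 8.7081°

8.7081°S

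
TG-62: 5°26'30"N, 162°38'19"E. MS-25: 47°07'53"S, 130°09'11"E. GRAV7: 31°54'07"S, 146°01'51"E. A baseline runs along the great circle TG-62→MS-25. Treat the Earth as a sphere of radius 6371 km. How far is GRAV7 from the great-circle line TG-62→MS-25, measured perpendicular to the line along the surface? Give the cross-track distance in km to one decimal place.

TG-62: φ = +5.44167°, λ = +162.63861°
MS-25: φ = -47.13139°, λ = +130.15306°
GRAV7: φ = -31.90194°, λ = +146.03083°
δ₁₃ = central angle TG-62→GRAV7 = 0.707858 rad  (haversine)
θ₁₃ = bearing TG-62→GRAV7 = 201.912°,  θ₁₂ = bearing TG-62→MS-25 = 204.987°
dₓₜ = R·arcsin(sin δ₁₃ · sin(θ₁₃ − θ₁₂)) = 6371·arcsin(0.65021·sin(-3.075°)) = -222.282 km
|dₓₜ| = 222.282 km

222.3 km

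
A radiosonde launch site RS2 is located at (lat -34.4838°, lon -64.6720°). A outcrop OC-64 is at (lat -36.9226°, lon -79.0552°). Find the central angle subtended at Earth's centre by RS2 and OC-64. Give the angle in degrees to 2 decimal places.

Δφ = -2.4388°,  Δλ = -14.3832°
a = sin²(Δφ/2) + cos φ₁ cos φ₂ sin²(Δλ/2) = 0.010780
c = 2·arcsin(√a) = 0.208031 rad = 11.9193°

11.92°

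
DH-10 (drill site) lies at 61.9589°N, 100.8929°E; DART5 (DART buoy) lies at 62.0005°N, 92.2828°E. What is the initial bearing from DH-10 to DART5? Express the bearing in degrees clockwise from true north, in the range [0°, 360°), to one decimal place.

274.4°

Δλ = -8.6101°
y = sin Δλ · cos φ₂ = -0.070283
x = cos φ₁ sin φ₂ − sin φ₁ cos φ₂ cos Δλ = 0.005396
θ = atan2(y, x) = -85.6099° → 274.3901° (mod 360°)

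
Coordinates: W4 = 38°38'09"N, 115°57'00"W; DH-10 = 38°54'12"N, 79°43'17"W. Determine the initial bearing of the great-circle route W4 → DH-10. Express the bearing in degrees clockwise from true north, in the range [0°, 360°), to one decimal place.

77.9°

W4: φ = +38.63583°, λ = -115.95000°
DH-10: φ = +38.90333°, λ = -79.72139°
Δλ = 36.2286°
y = sin Δλ · cos φ₂ = 0.459927
x = cos φ₁ sin φ₂ − sin φ₁ cos φ₂ cos Δλ = 0.098608
θ = atan2(y, x) = 77.8991° → 77.8991° (mod 360°)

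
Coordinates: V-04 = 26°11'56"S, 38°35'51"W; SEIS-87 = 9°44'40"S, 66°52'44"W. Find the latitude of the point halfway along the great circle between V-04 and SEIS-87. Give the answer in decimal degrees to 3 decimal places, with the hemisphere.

18.494°S

V-04: φ = -26.19889°, λ = -38.59750°
SEIS-87: φ = -9.74444°, λ = -66.87889°
Bx = cos φ₂ cos Δλ = 0.867926,  By = cos φ₂ sin Δλ = -0.466966
φₘ = atan2(sin φ₁ + sin φ₂, √((cos φ₁ + Bx)² + By²)) = -18.49435°
λₘ = λ₁ + atan2(By, cos φ₁ + Bx) = -53.41517°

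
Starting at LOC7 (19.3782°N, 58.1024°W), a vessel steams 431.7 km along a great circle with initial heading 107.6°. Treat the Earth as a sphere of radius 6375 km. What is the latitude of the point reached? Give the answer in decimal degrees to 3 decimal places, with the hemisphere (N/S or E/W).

18.164°N

δ = d/R = 431.7/6375 = 0.067718 rad
φ₂ = arcsin(sin φ₁ cos δ + cos φ₁ sin δ cos θ)
   = arcsin(0.33180·0.99771 + 0.94335·0.06767·-0.30237) = 18.16416°
λ₂ = λ₁ + atan2(sin θ sin δ cos φ₁, cos δ − sin φ₁ sin φ₂) = -54.21010°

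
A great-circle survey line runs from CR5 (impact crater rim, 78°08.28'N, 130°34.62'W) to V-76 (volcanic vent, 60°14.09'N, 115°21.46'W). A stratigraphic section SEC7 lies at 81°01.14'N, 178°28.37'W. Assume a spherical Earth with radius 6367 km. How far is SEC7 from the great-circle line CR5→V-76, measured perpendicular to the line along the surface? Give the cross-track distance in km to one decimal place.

CR5: φ = +78.13800°, λ = -130.57700°
V-76: φ = +60.23483°, λ = -115.35767°
SEC7: φ = +81.01900°, λ = -178.47283°
δ₁₃ = central angle CR5→SEC7 = 0.154021 rad  (haversine)
θ₁₃ = bearing CR5→SEC7 = 310.978°,  θ₁₂ = bearing CR5→V-76 = 155.828°
dₓₜ = R·arcsin(sin δ₁₃ · sin(θ₁₃ − θ₁₂)) = 6367·arcsin(0.15341·sin(155.150°)) = 410.771 km
|dₓₜ| = 410.771 km

410.8 km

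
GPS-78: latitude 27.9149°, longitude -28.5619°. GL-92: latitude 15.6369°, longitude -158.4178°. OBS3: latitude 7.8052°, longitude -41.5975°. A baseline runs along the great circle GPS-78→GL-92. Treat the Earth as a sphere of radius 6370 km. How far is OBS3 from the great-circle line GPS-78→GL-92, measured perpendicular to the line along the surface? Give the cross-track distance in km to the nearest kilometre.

2621 km

δ₁₃ = central angle GPS-78→OBS3 = 0.411616 rad  (haversine)
θ₁₃ = bearing GPS-78→OBS3 = 213.955°,  θ₁₂ = bearing GPS-78→GL-92 = 305.490°
dₓₜ = R·arcsin(sin δ₁₃ · sin(θ₁₃ − θ₁₂)) = 6370·arcsin(0.40009·sin(-91.535°)) = -2620.994 km
|dₓₜ| = 2620.994 km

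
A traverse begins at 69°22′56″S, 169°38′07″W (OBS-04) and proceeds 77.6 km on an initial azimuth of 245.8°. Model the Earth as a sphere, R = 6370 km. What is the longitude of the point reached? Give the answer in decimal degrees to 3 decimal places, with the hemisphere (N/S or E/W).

171.467°W

OBS-04: φ = -69.38222°, λ = -169.63528°
δ = d/R = 77.6/6370 = 0.012182 rad
φ₂ = arcsin(sin φ₁ cos δ + cos φ₁ sin δ cos θ)
   = arcsin(-0.93595·0.99993 + 0.35213·0.01218·-0.40992) = -69.65881°
λ₂ = λ₁ + atan2(sin θ sin δ cos φ₁, cos δ − sin φ₁ sin φ₂) = -171.46704°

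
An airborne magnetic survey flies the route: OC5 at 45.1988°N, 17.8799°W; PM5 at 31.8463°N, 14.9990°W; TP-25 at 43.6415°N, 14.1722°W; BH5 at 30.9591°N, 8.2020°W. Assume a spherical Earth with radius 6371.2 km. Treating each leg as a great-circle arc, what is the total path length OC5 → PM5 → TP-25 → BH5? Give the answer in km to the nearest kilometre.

4324 km

OC5→PM5: c = 0.236299 rad, d = 1505.51 km
PM5→TP-25: c = 0.206178 rad, d = 1313.60 km
TP-25→BH5: c = 0.236192 rad, d = 1504.83 km
Total = 1505.51 + 1313.60 + 1504.83 = 4323.93 km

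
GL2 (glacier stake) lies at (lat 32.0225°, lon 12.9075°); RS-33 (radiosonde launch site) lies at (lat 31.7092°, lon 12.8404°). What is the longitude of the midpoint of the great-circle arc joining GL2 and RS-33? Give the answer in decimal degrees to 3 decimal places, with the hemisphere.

12.874°E

Bx = cos φ₂ cos Δλ = 0.850726,  By = cos φ₂ sin Δλ = -0.000996
φₘ = atan2(sin φ₁ + sin φ₂, √((cos φ₁ + Bx)² + By²)) = 31.86585°
λₘ = λ₁ + atan2(By, cos φ₁ + Bx) = 12.87389°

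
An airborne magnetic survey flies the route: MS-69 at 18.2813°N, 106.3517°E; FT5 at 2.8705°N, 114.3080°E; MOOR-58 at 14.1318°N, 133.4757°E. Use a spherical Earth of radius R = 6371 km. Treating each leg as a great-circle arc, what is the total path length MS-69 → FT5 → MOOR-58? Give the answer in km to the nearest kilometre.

MS-69→FT5: c = 0.301418 rad, d = 1920.33 km
FT5→MOOR-58: c = 0.384320 rad, d = 2448.50 km
Total = 1920.33 + 2448.50 = 4368.83 km

4369 km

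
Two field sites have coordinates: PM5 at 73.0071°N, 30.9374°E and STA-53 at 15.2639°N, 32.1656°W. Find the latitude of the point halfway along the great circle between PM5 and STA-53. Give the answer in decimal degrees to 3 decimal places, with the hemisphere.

47.248°N

Bx = cos φ₂ cos Δλ = 0.436429,  By = cos φ₂ sin Δλ = -0.860361
φₘ = atan2(sin φ₁ + sin φ₂, √((cos φ₁ + Bx)² + By²)) = 47.24792°
λₘ = λ₁ + atan2(By, cos φ₁ + Bx) = -18.79967°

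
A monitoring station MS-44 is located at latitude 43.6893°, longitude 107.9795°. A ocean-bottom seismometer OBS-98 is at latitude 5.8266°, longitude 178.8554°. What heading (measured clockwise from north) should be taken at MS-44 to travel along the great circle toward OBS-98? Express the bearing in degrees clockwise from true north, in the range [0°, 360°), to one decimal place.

99.2°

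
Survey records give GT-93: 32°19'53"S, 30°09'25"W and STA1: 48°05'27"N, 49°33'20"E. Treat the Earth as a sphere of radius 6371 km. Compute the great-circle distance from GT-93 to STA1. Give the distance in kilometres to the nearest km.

11930 km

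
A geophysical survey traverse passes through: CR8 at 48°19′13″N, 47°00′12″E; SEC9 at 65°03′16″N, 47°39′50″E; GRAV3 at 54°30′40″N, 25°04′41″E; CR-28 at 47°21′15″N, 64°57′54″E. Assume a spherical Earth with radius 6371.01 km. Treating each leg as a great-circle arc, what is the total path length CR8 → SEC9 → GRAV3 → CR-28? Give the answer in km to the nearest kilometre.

6431 km

CR8: φ = +48.32028°, λ = +47.00333°
SEC9: φ = +65.05444°, λ = +47.66389°
GRAV3: φ = +54.51111°, λ = +25.07806°
CR-28: φ = +47.35417°, λ = +64.96500°
CR8→SEC9: c = 0.292131 rad, d = 1861.17 km
SEC9→GRAV3: c = 0.267865 rad, d = 1706.57 km
GRAV3→CR-28: c = 0.449436 rad, d = 2863.36 km
Total = 1861.17 + 1706.57 + 2863.36 = 6431.10 km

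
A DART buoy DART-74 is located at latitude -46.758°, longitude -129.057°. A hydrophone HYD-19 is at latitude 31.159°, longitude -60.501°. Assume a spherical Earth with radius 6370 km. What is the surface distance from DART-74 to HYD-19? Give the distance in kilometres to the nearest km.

Δφ = 77.9170°,  Δλ = 68.5560°
a = sin²(Δφ/2) + cos φ₁ cos φ₂ sin²(Δλ/2) = 0.581296
c = 2·arcsin(√a) = 1.734113 rad = 99.3574°
d = R·c = 6370 × 1.734113 = 11046.3 km

11046 km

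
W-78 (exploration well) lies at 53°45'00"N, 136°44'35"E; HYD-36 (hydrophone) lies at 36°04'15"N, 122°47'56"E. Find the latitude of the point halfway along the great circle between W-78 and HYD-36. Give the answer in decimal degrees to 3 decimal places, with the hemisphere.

W-78: φ = +53.75000°, λ = +136.74306°
HYD-36: φ = +36.07083°, λ = +122.79889°
Bx = cos φ₂ cos Δλ = 0.784470,  By = cos φ₂ sin Δλ = -0.194779
φₘ = atan2(sin φ₁ + sin φ₂, √((cos φ₁ + Bx)² + By²)) = 45.11790°
λₘ = λ₁ + atan2(By, cos φ₁ + Bx) = 128.68485°

45.118°N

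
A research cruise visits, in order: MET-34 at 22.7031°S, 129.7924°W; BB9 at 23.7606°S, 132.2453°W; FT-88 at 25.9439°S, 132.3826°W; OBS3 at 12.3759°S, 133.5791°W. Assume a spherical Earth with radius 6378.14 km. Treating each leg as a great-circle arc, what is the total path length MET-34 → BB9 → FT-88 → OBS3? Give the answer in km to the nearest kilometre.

MET-34→BB9: c = 0.043453 rad, d = 277.15 km
BB9→FT-88: c = 0.038168 rad, d = 243.44 km
FT-88→OBS3: c = 0.237621 rad, d = 1515.58 km
Total = 277.15 + 243.44 + 1515.58 = 2036.17 km

2036 km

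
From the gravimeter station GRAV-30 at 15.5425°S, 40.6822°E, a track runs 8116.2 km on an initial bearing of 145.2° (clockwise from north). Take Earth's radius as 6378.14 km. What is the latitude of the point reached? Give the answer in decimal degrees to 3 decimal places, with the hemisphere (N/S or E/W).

56.609°S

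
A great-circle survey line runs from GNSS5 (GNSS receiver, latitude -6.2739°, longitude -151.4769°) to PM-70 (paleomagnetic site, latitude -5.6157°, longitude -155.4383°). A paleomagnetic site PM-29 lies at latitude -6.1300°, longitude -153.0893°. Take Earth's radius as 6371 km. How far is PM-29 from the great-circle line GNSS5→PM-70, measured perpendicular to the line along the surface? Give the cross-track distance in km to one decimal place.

δ₁₃ = central angle GNSS5→PM-29 = 0.028089 rad  (haversine)
θ₁₃ = bearing GNSS5→PM-29 = 275.042°,  θ₁₂ = bearing GNSS5→PM-70 = 279.275°
dₓₜ = R·arcsin(sin δ₁₃ · sin(θ₁₃ − θ₁₂)) = 6371·arcsin(0.02809·sin(-4.232°)) = -13.206 km
|dₓₜ| = 13.206 km

13.2 km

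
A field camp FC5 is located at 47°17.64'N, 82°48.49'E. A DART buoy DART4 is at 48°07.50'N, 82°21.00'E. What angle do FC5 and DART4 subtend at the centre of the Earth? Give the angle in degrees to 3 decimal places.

0.886°

FC5: φ = +47.29400°, λ = +82.80817°
DART4: φ = +48.12500°, λ = +82.35000°
Δφ = 0.8310°,  Δλ = -0.4582°
a = sin²(Δφ/2) + cos φ₁ cos φ₂ sin²(Δλ/2) = 0.000060
c = 2·arcsin(√a) = 0.015470 rad = 0.8863°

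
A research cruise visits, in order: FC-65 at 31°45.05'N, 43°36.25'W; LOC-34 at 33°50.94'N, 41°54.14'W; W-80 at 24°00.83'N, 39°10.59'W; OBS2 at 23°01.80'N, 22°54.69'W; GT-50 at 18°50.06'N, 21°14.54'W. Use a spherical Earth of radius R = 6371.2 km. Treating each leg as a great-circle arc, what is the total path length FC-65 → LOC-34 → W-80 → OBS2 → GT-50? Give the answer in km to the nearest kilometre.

FC-65: φ = +31.75083°, λ = -43.60417°
LOC-34: φ = +33.84900°, λ = -41.90233°
W-80: φ = +24.01383°, λ = -39.17650°
OBS2: φ = +23.03000°, λ = -22.91150°
GT-50: φ = +18.83433°, λ = -21.24233°
FC-65→LOC-34: c = 0.044319 rad, d = 282.37 km
LOC-34→W-80: c = 0.176610 rad, d = 1125.22 km
W-80→OBS2: c = 0.260711 rad, d = 1661.04 km
OBS2→GT-50: c = 0.078117 rad, d = 497.70 km
Total = 282.37 + 1125.22 + 1661.04 + 497.70 = 3566.33 km

3566 km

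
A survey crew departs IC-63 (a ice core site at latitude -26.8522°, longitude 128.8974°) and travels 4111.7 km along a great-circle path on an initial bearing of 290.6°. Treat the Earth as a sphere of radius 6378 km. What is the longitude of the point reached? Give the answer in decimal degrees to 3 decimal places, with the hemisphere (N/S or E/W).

94.073°E

δ = d/R = 4111.7/6378 = 0.644669 rad
φ₂ = arcsin(sin φ₁ cos δ + cos φ₁ sin δ cos θ)
   = arcsin(-0.45169·0.79930 + 0.89217·0.60093·0.35184) = -9.92738°
λ₂ = λ₁ + atan2(sin θ sin δ cos φ₁, cos δ − sin φ₁ sin φ₂) = 94.07319°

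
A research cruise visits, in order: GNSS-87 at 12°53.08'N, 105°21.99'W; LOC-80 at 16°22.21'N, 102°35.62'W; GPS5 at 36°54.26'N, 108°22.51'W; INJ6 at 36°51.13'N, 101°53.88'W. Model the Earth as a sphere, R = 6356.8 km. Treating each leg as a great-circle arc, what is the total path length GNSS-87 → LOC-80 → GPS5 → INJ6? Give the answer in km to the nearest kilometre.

GNSS-87: φ = +12.88467°, λ = -105.36650°
LOC-80: φ = +16.37017°, λ = -102.59367°
GPS5: φ = +36.90433°, λ = -108.37517°
INJ6: φ = +36.85217°, λ = -101.89800°
GNSS-87→LOC-80: c = 0.076763 rad, d = 487.97 km
LOC-80→GPS5: c = 0.369355 rad, d = 2347.91 km
GPS5→INJ6: c = 0.090416 rad, d = 574.75 km
Total = 487.97 + 2347.91 + 574.75 = 3410.64 km

3411 km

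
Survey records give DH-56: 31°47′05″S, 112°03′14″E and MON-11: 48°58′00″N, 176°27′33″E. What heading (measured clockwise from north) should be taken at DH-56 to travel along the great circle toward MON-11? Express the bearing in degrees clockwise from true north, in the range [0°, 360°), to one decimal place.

DH-56: φ = -31.78472°, λ = +112.05389°
MON-11: φ = +48.96667°, λ = +176.45917°
Δλ = 64.4053°
y = sin Δλ · cos φ₂ = 0.592077
x = cos φ₁ sin φ₂ − sin φ₁ cos φ₂ cos Δλ = 0.790589
θ = atan2(y, x) = 36.8298° → 36.8298° (mod 360°)

36.8°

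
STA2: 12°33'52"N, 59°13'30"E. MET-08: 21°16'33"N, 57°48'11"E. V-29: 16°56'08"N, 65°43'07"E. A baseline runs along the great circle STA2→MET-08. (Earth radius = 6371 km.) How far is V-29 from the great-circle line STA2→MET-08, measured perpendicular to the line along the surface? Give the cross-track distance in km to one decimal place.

757.7 km

STA2: φ = +12.56444°, λ = +59.22500°
MET-08: φ = +21.27583°, λ = +57.80306°
V-29: φ = +16.93556°, λ = +65.71861°
δ₁₃ = central angle STA2→V-29 = 0.133508 rad  (haversine)
θ₁₃ = bearing STA2→V-29 = 54.366°,  θ₁₂ = bearing STA2→MET-08 = 351.323°
dₓₜ = R·arcsin(sin δ₁₃ · sin(θ₁₃ − θ₁₂)) = 6371·arcsin(0.13311·sin(-296.957°)) = 757.701 km
|dₓₜ| = 757.701 km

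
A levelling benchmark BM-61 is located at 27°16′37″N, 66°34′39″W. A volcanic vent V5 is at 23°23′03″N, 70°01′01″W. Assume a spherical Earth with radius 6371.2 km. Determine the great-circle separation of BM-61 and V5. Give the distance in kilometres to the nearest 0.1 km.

BM-61: φ = +27.27694°, λ = -66.57750°
V5: φ = +23.38417°, λ = -70.01694°
Δφ = -3.8928°,  Δλ = -3.4394°
a = sin²(Δφ/2) + cos φ₁ cos φ₂ sin²(Δλ/2) = 0.001888
c = 2·arcsin(√a) = 0.086937 rad = 4.9811°
d = R·c = 6371.2 × 0.086937 = 553.9 km

553.9 km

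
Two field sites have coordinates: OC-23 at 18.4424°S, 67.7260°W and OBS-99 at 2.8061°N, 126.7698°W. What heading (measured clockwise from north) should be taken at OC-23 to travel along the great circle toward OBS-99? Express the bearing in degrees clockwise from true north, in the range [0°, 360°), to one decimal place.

283.7°

Δλ = -59.0438°
y = sin Δλ · cos φ₂ = -0.856532
x = cos φ₁ sin φ₂ − sin φ₁ cos φ₂ cos Δλ = 0.208972
θ = atan2(y, x) = -76.2891° → 283.7109° (mod 360°)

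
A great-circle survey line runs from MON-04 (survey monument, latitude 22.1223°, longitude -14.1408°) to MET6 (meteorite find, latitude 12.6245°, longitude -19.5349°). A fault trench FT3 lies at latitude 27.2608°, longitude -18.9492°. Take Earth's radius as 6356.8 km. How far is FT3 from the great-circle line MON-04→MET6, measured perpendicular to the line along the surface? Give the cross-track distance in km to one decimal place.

δ₁₃ = central angle MON-04→FT3 = 0.117687 rad  (haversine)
θ₁₃ = bearing MON-04→FT3 = 320.608°,  θ₁₂ = bearing MON-04→MET6 = 209.313°
dₓₜ = R·arcsin(sin δ₁₃ · sin(θ₁₃ − θ₁₂)) = 6356.8·arcsin(0.11742·sin(111.296°)) = 696.815 km
|dₓₜ| = 696.815 km

696.8 km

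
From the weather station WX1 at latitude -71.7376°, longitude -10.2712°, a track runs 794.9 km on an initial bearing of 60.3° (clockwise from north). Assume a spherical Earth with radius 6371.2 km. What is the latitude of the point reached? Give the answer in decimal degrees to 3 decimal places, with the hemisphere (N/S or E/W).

67.358°S

δ = d/R = 794.9/6371.2 = 0.124765 rad
φ₂ = arcsin(sin φ₁ cos δ + cos φ₁ sin δ cos θ)
   = arcsin(-0.94963·0.99223 + 0.31337·0.12444·0.49546) = -67.35810°
λ₂ = λ₁ + atan2(sin θ sin δ cos φ₁, cos δ − sin φ₁ sin φ₂) = 6.03580°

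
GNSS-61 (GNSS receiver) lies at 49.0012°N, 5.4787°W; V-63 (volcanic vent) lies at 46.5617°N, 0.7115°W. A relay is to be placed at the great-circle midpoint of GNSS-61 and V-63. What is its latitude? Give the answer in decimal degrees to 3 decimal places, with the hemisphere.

47.806°N

Bx = cos φ₂ cos Δλ = 0.685194,  By = cos φ₂ sin Δλ = 0.057142
φₘ = atan2(sin φ₁ + sin φ₂, √((cos φ₁ + Bx)² + By²)) = 47.80612°
λₘ = λ₁ + atan2(By, cos φ₁ + Bx) = -3.03913°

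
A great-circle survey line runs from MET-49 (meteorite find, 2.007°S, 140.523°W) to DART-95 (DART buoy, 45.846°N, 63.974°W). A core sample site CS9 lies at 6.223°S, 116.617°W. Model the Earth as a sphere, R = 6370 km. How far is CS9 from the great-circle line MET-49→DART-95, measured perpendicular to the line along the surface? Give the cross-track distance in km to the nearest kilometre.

2252 km

δ₁₃ = central angle MET-49→CS9 = 0.422508 rad  (haversine)
θ₁₃ = bearing MET-49→CS9 = 100.753°,  θ₁₂ = bearing MET-49→DART-95 = 43.150°
dₓₜ = R·arcsin(sin δ₁₃ · sin(θ₁₃ − θ₁₂)) = 6370·arcsin(0.41005·sin(57.603°)) = 2252.086 km
|dₓₜ| = 2252.086 km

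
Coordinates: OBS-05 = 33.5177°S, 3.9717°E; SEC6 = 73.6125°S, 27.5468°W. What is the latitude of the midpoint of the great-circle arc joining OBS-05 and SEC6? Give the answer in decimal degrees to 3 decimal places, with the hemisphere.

Bx = cos φ₂ cos Δλ = 0.240510,  By = cos φ₂ sin Δλ = -0.147491
φₘ = atan2(sin φ₁ + sin φ₂, √((cos φ₁ + Bx)² + By²)) = -54.34678°
λₘ = λ₁ + atan2(By, cos φ₁ + Bx) = -3.84614°

54.347°S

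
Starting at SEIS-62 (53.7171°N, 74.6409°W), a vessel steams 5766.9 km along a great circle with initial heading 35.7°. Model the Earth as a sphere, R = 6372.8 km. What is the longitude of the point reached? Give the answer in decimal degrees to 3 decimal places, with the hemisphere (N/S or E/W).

δ = d/R = 5766.9/6372.8 = 0.904924 rad
φ₂ = arcsin(sin φ₁ cos δ + cos φ₁ sin δ cos θ)
   = arcsin(0.80610·0.61775 + 0.59177·0.78638·0.81208) = 61.14887°
λ₂ = λ₁ + atan2(sin θ sin δ cos φ₁, cos δ − sin φ₁ sin φ₂) = 33.37234°

33.372°E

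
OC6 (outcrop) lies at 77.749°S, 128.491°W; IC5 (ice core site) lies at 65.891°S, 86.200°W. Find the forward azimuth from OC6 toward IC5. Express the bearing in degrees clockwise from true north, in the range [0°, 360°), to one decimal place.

69.7°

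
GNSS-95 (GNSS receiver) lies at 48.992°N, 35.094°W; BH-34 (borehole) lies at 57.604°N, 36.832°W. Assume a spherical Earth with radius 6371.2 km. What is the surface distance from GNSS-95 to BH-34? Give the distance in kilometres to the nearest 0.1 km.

964.5 km

Δφ = 8.6120°,  Δλ = -1.7380°
a = sin²(Δφ/2) + cos φ₁ cos φ₂ sin²(Δλ/2) = 0.005718
c = 2·arcsin(√a) = 0.151384 rad = 8.6737°
d = R·c = 6371.2 × 0.151384 = 964.5 km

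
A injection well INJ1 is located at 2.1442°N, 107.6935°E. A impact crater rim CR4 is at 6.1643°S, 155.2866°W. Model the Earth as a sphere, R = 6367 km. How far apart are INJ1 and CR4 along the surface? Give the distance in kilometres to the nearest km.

Δφ = -8.3085°,  Δλ = 97.0199°
a = sin²(Δφ/2) + cos φ₁ cos φ₂ sin²(Δλ/2) = 0.562720
c = 2·arcsin(√a) = 1.696568 rad = 97.2062°
d = R·c = 6367 × 1.696568 = 10802.0 km

10802 km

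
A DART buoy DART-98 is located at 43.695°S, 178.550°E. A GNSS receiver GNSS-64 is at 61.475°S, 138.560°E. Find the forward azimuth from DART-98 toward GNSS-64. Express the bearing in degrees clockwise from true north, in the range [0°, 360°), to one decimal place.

218.7°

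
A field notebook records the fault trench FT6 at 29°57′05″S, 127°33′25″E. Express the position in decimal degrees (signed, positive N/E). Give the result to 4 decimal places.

-29.9514°, +127.5569°

lat: 29.9514° S → -29.9514°
lon: 127.5569° E → +127.5569°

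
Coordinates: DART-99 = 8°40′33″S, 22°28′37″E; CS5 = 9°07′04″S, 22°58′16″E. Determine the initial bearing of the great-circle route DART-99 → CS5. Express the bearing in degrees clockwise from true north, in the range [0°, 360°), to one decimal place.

DART-99: φ = -8.67583°, λ = +22.47694°
CS5: φ = -9.11778°, λ = +22.97111°
Δλ = 0.4942°
y = sin Δλ · cos φ₂ = 0.008516
x = cos φ₁ sin φ₂ − sin φ₁ cos φ₂ cos Δλ = -0.007719
θ = atan2(y, x) = 132.1898° → 132.1898° (mod 360°)

132.2°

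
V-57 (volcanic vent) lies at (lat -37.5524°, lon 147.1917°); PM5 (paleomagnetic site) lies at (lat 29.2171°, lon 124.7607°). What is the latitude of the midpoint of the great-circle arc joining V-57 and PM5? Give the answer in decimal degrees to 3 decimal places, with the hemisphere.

Bx = cos φ₂ cos Δλ = 0.806742,  By = cos φ₂ sin Δλ = -0.333026
φₘ = atan2(sin φ₁ + sin φ₂, √((cos φ₁ + Bx)² + By²)) = -4.24830°
λₘ = λ₁ + atan2(By, cos φ₁ + Bx) = 135.43067°

4.248°S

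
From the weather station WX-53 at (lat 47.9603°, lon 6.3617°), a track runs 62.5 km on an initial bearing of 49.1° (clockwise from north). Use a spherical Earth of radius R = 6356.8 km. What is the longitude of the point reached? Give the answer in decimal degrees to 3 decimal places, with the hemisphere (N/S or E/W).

7.002°E

δ = d/R = 62.5/6356.8 = 0.009832 rad
φ₂ = arcsin(sin φ₁ cos δ + cos φ₁ sin δ cos θ)
   = arcsin(0.74268·0.99995 + 0.66965·0.00983·0.65474) = 48.32737°
λ₂ = λ₁ + atan2(sin θ sin δ cos φ₁, cos δ − sin φ₁ sin φ₂) = 7.00212°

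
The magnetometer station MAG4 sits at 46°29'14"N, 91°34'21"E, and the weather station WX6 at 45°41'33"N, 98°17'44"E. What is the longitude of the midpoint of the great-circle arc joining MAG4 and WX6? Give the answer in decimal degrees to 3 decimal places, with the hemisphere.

94.958°E

MAG4: φ = +46.48722°, λ = +91.57250°
WX6: φ = +45.69250°, λ = +98.29556°
Bx = cos φ₂ cos Δλ = 0.693706,  By = cos φ₂ sin Δλ = 0.081775
φₘ = atan2(sin φ₁ + sin φ₂, √((cos φ₁ + Bx)² + By²)) = 46.13915°
λₘ = λ₁ + atan2(By, cos φ₁ + Bx) = 94.95827°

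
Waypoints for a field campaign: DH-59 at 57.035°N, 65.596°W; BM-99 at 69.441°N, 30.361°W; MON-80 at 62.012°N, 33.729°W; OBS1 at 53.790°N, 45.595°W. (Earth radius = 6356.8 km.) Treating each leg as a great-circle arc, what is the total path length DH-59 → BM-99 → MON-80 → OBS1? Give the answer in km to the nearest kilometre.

4166 km

DH-59→BM-99: c = 0.343320 rad, d = 2182.42 km
BM-99→MON-80: c = 0.131844 rad, d = 838.10 km
MON-80→OBS1: c = 0.180259 rad, d = 1145.87 km
Total = 2182.42 + 838.10 + 1145.87 = 4166.39 km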